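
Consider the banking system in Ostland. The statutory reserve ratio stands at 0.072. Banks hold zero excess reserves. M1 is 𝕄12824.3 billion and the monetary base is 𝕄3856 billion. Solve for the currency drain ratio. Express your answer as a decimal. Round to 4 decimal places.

Using m = M/MB = 12824.3/3856 ≈ 3.325804. From m = (1 + c)/(c + rr + e), rearranging gives 1 + c = m·(c + rr + e), so c·(1 − m) = m·(rr + e) − 1.
Hence c = [m·(rr + e) − 1]/(1 − m) = [3.325804 × (0.072 + 0) − 1] / (1 − 3.325804) ≈ 0.327002.

0.3270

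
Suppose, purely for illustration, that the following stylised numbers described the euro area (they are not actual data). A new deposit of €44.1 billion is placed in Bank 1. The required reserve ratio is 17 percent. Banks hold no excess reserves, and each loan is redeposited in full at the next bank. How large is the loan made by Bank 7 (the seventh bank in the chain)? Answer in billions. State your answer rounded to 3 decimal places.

€11.967 billion

Each bank lends a fraction (1 − rr) = 0.8300 of the deposit it receives, so Bank 7 receives 44.1·0.8300^6 and lends 44.1·0.8300^7 ≈ 11.9670 billion.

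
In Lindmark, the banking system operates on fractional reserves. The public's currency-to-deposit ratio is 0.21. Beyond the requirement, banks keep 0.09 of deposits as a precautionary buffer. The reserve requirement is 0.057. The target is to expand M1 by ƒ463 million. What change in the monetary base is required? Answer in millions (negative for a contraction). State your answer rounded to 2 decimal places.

The money multiplier is m = (1 + c) / (rr + e + c) = (1 + 0.21) / (0.057 + 0.09 + 0.21) ≈ 3.389356.
ΔMB = ΔM / m = (+463) / 3.389356 ≈ 136.6041 million.

ƒ136.60 million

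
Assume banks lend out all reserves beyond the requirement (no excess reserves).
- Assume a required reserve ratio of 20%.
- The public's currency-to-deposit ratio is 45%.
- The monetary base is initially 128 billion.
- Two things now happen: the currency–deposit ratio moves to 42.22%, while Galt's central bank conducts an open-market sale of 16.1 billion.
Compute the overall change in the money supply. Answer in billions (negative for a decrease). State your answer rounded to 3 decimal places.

Before: m₁ = (1 + 0.45) / (0.2 + 0.45) ≈ 2.2307692, MB₁ = 128, so M₁ = 2.2307692 × 128 ≈ 285.5385 billion.
After: m₂ = (1 + 0.4222) / (0.2 + 0.4222) ≈ 2.2857602, MB₂ = 128 − 16.1 = 111.9, so M₂ = 2.2857602 × 111.9 ≈ 255.7766 billion.
ΔM = M₂ − M₁ = 255.7766 − 285.5385 = -29.7619 billion.

-29.762 billion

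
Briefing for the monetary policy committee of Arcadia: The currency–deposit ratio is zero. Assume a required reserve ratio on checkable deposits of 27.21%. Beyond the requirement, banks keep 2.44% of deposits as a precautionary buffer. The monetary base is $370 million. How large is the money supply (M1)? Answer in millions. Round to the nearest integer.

The money multiplier is m = 1 / (rr + e) = 1 / (0.2721 + 0.0244) ≈ 3.3727.
So M = m × MB = 3.3727 × 370 = 1247.899 million.

$1248 million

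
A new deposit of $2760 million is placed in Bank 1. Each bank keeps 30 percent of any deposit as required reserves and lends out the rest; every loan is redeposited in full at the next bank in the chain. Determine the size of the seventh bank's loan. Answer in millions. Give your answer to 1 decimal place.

$227.3 million

Each bank lends a fraction (1 − rr) = 0.7000 of the deposit it receives, so Bank 7 receives 2760·0.7000^6 and lends 2760·0.7000^7 ≈ 227.2979 million.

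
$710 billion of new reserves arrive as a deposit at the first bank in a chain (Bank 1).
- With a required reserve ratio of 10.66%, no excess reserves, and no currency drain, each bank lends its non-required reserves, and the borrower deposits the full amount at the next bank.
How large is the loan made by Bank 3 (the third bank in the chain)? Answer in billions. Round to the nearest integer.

$506 billion

Each bank lends a fraction (1 − rr) = 0.8934 of the deposit it receives, so Bank 3 receives 710·0.8934^2 and lends 710·0.8934^3 ≈ 506.2863 billion.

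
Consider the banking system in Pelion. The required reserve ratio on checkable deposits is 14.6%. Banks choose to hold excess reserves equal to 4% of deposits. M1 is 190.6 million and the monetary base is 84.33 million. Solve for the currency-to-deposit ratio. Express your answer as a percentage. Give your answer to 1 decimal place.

Using m = M/MB = 190.6/84.33 ≈ 2.260168. From m = (1 + c)/(c + rr + e), rearranging gives 1 + c = m·(c + rr + e), so c·(1 − m) = m·(rr + e) − 1.
Hence c = [m·(rr + e) − 1]/(1 − m) = [2.260168 × (0.146 + 0.04) − 1] / (1 − 2.260168) ≈ 0.459946.

46.0%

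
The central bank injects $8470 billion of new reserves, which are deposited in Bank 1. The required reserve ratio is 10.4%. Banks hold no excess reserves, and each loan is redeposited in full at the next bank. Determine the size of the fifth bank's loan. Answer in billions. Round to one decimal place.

Each bank lends a fraction (1 − rr) = 0.8960 of the deposit it receives, so Bank 5 receives 8470·0.8960^4 and lends 8470·0.8960^5 ≈ 4891.2905 billion.

$4891.3 billion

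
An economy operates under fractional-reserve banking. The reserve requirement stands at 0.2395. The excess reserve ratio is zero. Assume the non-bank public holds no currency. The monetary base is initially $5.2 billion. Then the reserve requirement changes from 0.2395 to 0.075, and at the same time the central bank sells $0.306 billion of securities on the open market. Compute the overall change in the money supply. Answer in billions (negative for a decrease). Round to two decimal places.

$43.54 billion

Before: m₁ = 1 / (0.2395) ≈ 4.1754, MB₁ = 5.2, so M₁ = 4.1754 × 5.2 ≈ 21.7121 billion.
After: m₂ = 1 / (0.075) ≈ 13.3333, MB₂ = 5.2 − 0.306 = 4.894, so M₂ = 13.3333 × 4.894 ≈ 65.2532 billion.
ΔM = M₂ − M₁ = 65.2532 − 21.7121 = 43.5411 billion.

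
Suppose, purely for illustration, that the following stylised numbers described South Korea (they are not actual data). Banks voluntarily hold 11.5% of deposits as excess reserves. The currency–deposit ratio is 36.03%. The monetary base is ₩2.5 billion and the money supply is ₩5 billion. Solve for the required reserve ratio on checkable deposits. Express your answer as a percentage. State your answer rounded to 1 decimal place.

20.5%

Using m = M/MB = 5/2.5 = 2.000000. Since m = (1 + c)/(c + rr + e), the denominator satisfies c + rr + e = (1 + c)/m = (1 + 0.3603) / 2.000000 = 0.680150.
With c = 0.3603 and e = 0.115, the required reserve ratio on checkable deposits is 0.680150 − 0.3603 − 0.115 = 0.20485.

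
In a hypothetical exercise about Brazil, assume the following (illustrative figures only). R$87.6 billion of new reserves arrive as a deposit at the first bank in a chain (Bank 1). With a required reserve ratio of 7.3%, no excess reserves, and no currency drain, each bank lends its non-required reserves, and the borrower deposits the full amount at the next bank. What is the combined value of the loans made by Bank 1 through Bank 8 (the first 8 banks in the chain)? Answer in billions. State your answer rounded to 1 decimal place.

Bank i lends (1 − rr)^i of the original deposit: Bank 1 lends 87.6·0.9270 = 81.2052, Bank 2 lends 87.6·0.9270² ≈ 75.2772, and so on.
Summing a geometric series: total = 87.6·[0.9270·(1 − 0.9270^8) / (1 − 0.9270)] ≈ 505.8050 billion.

R$505.8 billion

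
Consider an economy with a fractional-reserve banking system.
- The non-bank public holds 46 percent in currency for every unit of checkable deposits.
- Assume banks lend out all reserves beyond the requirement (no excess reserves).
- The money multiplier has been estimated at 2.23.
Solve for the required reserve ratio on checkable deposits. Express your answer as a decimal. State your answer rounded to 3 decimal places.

0.195

Using m = 2.23. Since m = (1 + c)/(c + rr + e), the denominator satisfies c + rr + e = (1 + c)/m = (1 + 0.46) / 2.23 ≈ 0.654709.
With c = 0.46 and e = 0, the required reserve ratio on checkable deposits is 0.654709 − 0.46 − 0 = 0.194709.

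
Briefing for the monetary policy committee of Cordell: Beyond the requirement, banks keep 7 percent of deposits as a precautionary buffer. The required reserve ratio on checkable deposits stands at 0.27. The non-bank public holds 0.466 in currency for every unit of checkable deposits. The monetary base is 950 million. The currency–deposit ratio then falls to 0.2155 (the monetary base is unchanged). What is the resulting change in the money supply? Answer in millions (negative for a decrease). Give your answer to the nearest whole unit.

351 million

Initially m₁ = (1 + 0.466) / (0.27 + 0.07 + 0.466) ≈ 1.8189, so M₁ = 1.8189 × 950 = 1727.955 million.
After the change m₂ = (1 + 0.2155) / (0.27 + 0.07 + 0.2155) ≈ 2.1881, so M₂ = 2.1881 × 950 = 2078.695 million.
ΔM = M₂ − M₁ = 2078.695 − 1727.955 = 350.74 million.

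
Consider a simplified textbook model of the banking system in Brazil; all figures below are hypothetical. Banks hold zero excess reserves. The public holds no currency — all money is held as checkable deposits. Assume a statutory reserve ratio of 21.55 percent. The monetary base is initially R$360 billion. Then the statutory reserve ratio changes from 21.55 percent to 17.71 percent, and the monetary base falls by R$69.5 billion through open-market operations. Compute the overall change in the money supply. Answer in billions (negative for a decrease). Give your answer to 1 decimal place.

Before: m₁ = 1 / (0.2155) ≈ 4.64037, MB₁ = 360, so M₁ = 4.64037 × 360 = 1670.5332 billion.
After: m₂ = 1 / (0.1771) ≈ 5.64653, MB₂ = 360 − 69.5 = 290.5, so M₂ = 5.64653 × 290.5 ≈ 1640.317 billion.
ΔM = M₂ − M₁ = 1640.317 − 1670.5332 = -30.2162 billion.

-30.2 billion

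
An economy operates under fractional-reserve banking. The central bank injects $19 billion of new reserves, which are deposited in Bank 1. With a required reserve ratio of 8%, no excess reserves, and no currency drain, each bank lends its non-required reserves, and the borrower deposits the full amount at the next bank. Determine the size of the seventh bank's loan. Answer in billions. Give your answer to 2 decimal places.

Each bank lends a fraction (1 − rr) = 0.9200 of the deposit it receives, so Bank 7 receives 19·0.9200^6 and lends 19·0.9200^7 ≈ 10.5991 billion.

$10.60 billion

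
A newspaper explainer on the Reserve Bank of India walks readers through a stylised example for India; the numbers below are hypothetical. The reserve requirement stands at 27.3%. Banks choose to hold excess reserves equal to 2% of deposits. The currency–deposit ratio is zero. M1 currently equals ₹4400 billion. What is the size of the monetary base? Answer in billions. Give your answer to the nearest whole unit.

₹1289 billion

The money multiplier is m = 1 / (rr + e) = 1 / (0.273 + 0.02) ≈ 3.41297.
MB = M / m = 4400 / 3.41297 ≈ 1289.1997 billion.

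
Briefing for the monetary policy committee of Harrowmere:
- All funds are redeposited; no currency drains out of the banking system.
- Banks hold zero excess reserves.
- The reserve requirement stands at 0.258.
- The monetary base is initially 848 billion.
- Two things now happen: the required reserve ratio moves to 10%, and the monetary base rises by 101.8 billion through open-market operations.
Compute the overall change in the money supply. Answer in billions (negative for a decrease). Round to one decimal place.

Before: m₁ = 1 / (0.258) ≈ 3.87597, MB₁ = 848, so M₁ = 3.87597 × 848 ≈ 3286.8226 billion.
After: m₂ = 1 / (0.1) = 10, MB₂ = 848 + 101.8 = 949.8, so M₂ = 10 × 949.8 = 9498 billion.
ΔM = M₂ − M₁ = 9498 − 3286.8226 = 6211.1774 billion.

6211.2 billion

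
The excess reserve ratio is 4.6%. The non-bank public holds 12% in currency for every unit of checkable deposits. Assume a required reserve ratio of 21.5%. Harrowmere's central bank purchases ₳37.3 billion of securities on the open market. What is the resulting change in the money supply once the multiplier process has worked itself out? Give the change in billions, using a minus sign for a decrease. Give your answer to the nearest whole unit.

₳110 billion

The money multiplier is m = (1 + c) / (rr + e + c) = (1 + 0.12) / (0.215 + 0.046 + 0.12) ≈ 2.9396.
The purchase adds 37.3 billion of base, so ΔM = m × ΔMB = 2.9396 × (+37.3) ≈ 109.6471 billion.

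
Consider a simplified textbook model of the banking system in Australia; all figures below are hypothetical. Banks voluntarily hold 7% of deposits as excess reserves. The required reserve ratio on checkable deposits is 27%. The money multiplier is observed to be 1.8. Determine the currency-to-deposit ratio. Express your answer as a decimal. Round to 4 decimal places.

Using m = 1.8. From m = (1 + c)/(c + rr + e), rearranging gives 1 + c = m·(c + rr + e), so c·(1 − m) = m·(rr + e) − 1.
Hence c = [m·(rr + e) − 1]/(1 − m) = [1.8 × (0.27 + 0.07) − 1] / (1 − 1.8) = 0.485000.

0.4850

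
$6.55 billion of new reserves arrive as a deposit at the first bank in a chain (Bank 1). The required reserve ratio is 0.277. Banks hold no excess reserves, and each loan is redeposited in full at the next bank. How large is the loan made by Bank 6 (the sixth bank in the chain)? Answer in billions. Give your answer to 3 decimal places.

$0.936 billion

Each bank lends a fraction (1 − rr) = 0.7230 of the deposit it receives, so Bank 6 receives 6.55·0.7230^5 and lends 6.55·0.7230^6 ≈ 0.9356 billion.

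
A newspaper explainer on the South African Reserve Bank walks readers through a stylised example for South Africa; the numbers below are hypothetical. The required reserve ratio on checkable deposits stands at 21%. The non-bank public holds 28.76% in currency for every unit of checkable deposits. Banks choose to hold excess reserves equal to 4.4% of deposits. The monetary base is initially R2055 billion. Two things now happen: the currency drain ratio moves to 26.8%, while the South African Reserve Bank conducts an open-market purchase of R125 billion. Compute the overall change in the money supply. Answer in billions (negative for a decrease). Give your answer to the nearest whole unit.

Before: m₁ = (1 + 0.2876) / (0.21 + 0.044 + 0.2876) ≈ 2.37740, MB₁ = 2055, so M₁ = 2.37740 × 2055 = 4885.557 billion.
After: m₂ = (1 + 0.268) / (0.21 + 0.044 + 0.268) ≈ 2.42912, MB₂ = 2055 + 125 = 2180, so M₂ = 2.42912 × 2180 = 5295.4816 billion.
ΔM = M₂ − M₁ = 5295.4816 − 4885.557 = 409.9246 billion.

R410 billion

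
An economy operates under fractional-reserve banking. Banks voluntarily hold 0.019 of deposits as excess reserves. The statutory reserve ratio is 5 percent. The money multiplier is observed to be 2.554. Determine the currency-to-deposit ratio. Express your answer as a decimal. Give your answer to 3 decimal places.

Using m = 2.554. From m = (1 + c)/(c + rr + e), rearranging gives 1 + c = m·(c + rr + e), so c·(1 − m) = m·(rr + e) − 1.
Hence c = [m·(rr + e) − 1]/(1 − m) = [2.554 × (0.05 + 0.019) − 1] / (1 − 2.554) ≈ 0.530099.

0.530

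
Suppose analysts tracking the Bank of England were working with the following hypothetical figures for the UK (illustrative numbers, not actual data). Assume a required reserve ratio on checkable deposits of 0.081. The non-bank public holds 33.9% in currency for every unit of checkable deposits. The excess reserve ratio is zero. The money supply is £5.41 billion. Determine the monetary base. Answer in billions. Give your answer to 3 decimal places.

The money multiplier is m = (1 + c) / (rr + c) = (1 + 0.339) / (0.081 + 0.339) ≈ 3.18810.
MB = M / m = 5.41 / 3.18810 ≈ 1.6969 billion.

£1.697 billion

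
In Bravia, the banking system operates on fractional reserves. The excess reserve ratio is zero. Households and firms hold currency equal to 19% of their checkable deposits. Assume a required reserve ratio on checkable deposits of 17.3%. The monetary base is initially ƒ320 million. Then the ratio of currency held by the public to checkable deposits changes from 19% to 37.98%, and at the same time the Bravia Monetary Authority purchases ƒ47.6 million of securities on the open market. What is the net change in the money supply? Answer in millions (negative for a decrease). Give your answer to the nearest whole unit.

-131 million

Before: m₁ = (1 + 0.19) / (0.173 + 0.19) ≈ 3.2782, MB₁ = 320, so M₁ = 3.2782 × 320 = 1049.024 million.
After: m₂ = (1 + 0.3798) / (0.173 + 0.3798) ≈ 2.4960, MB₂ = 320 + 47.6 = 367.6, so M₂ = 2.4960 × 367.6 = 917.5296 million.
ΔM = M₂ − M₁ = 917.5296 − 1049.024 = -131.4944 million.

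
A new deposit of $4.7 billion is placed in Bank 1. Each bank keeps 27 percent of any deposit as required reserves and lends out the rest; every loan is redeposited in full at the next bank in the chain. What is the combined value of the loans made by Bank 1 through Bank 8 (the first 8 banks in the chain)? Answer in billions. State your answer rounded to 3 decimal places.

Bank i lends (1 − rr)^i of the original deposit: Bank 1 lends 4.7·0.7300 = 3.4310, Bank 2 lends 4.7·0.7300² ≈ 2.5046, and so on.
Summing a geometric series: total = 4.7·[0.7300·(1 − 0.7300^8) / (1 − 0.7300)] ≈ 11.6826 billion.

$11.683 billion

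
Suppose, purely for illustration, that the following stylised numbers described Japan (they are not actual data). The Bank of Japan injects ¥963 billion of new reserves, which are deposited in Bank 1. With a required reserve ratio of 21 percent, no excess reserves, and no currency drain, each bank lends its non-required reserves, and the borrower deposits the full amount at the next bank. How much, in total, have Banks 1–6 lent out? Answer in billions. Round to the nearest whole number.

¥2742 billion

Bank i lends (1 − rr)^i of the original deposit: Bank 1 lends 963·0.7900 = 760.7700, Bank 2 lends 963·0.7900² = 601.0083, and so on.
Summing a geometric series: total = 963·[0.7900·(1 − 0.7900^6) / (1 − 0.7900)] ≈ 2742.0779 billion.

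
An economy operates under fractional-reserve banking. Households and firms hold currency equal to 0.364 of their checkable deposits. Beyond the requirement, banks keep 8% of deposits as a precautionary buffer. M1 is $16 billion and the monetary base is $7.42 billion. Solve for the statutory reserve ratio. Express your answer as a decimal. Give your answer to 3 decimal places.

0.189

Using m = M/MB = 16/7.42 ≈ 2.156334. Since m = (1 + c)/(c + rr + e), the denominator satisfies c + rr + e = (1 + c)/m = (1 + 0.364) / 2.156334 ≈ 0.632555.
With c = 0.364 and e = 0.08, the statutory reserve ratio is 0.632555 − 0.364 − 0.08 = 0.188555.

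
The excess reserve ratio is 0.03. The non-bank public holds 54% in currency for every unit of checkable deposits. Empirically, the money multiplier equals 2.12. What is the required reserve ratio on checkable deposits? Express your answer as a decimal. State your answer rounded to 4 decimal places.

0.1564

Using m = 2.12. Since m = (1 + c)/(c + rr + e), the denominator satisfies c + rr + e = (1 + c)/m = (1 + 0.54) / 2.12 ≈ 0.726415.
With c = 0.54 and e = 0.03, the required reserve ratio on checkable deposits is 0.726415 − 0.54 − 0.03 = 0.156415.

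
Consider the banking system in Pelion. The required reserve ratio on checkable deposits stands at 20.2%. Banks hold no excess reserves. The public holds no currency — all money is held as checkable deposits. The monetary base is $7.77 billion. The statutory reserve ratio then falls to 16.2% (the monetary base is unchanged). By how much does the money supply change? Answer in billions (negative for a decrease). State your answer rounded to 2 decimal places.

$9.50 billion

Initially m₁ = 1 / (0.202) ≈ 4.9505, so M₁ = 4.9505 × 7.77 ≈ 38.4654 billion.
After the change m₂ = 1 / (0.162) ≈ 6.1728, so M₂ = 6.1728 × 7.77 ≈ 47.9627 billion.
ΔM = M₂ − M₁ = 47.9627 − 38.4654 = 9.4973 billion.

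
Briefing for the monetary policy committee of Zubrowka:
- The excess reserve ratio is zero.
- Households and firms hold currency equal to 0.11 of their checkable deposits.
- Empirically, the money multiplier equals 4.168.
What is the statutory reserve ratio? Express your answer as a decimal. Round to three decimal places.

0.156

Using m = 4.168. Since m = (1 + c)/(c + rr + e), the denominator satisfies c + rr + e = (1 + c)/m = (1 + 0.11) / 4.168 ≈ 0.266315.
With c = 0.11 and e = 0, the statutory reserve ratio is 0.266315 − 0.11 − 0 = 0.156315.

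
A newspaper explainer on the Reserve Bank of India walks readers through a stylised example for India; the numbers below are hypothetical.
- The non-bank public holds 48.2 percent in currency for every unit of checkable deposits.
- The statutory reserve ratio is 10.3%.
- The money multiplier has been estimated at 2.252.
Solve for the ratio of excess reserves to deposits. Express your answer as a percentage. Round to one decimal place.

7.3%

Using m = 2.252. Since m = (1 + c)/(c + rr + e), the denominator satisfies c + rr + e = (1 + c)/m = (1 + 0.482) / 2.252 ≈ 0.658082.
With c = 0.482 and rr = 0.103, the ratio of excess reserves to deposits is 0.658082 − 0.482 − 0.103 = 0.073082.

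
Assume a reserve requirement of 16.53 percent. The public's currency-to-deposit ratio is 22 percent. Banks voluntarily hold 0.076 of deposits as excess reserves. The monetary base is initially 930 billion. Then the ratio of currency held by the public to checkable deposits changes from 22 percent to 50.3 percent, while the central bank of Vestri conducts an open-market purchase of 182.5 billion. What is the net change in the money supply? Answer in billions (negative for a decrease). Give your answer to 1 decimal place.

-213.0 billion

Before: m₁ = (1 + 0.22) / (0.1653 + 0.076 + 0.22) ≈ 2.644700, MB₁ = 930, so M₁ = 2.644700 × 930 = 2459.571 billion.
After: m₂ = (1 + 0.503) / (0.1653 + 0.076 + 0.503) ≈ 2.019347, MB₂ = 930 + 182.5 = 1112.5, so M₂ = 2.019347 × 1112.5 ≈ 2246.5235 billion.
ΔM = M₂ − M₁ = 2246.5235 − 2459.571 = -213.0475 billion.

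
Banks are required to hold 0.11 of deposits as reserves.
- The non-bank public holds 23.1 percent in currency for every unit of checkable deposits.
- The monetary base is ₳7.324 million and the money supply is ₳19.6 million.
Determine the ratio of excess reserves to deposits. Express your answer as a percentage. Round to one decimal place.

Using m = M/MB = 19.6/7.324 ≈ 2.676133. Since m = (1 + c)/(c + rr + e), the denominator satisfies c + rr + e = (1 + c)/m = (1 + 0.231) / 2.676133 ≈ 0.459992.
With c = 0.231 and rr = 0.11, the ratio of excess reserves to deposits is 0.459992 − 0.231 − 0.11 = 0.118992.

11.9%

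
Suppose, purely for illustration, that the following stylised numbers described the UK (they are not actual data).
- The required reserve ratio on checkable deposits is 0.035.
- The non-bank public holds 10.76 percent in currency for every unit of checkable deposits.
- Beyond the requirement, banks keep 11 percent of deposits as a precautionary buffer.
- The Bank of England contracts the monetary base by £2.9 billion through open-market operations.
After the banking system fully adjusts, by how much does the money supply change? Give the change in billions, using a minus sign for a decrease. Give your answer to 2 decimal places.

The money multiplier is m = (1 + c) / (rr + e + c) = (1 + 0.1076) / (0.035 + 0.11 + 0.1076) ≈ 4.3848.
The sale removes 2.9 billion of base, so ΔM = m × ΔMB = 4.3848 × (−2.9) ≈ -12.7159 billion.

-12.72 billion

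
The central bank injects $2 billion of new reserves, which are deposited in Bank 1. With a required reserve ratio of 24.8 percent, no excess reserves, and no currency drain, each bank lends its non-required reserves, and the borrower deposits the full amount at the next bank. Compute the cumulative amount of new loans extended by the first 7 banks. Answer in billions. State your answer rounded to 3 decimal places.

Bank i lends (1 − rr)^i of the original deposit: Bank 1 lends 2·0.7520 = 1.5040, Bank 2 lends 2·0.7520² ≈ 1.1310, and so on.
Summing a geometric series: total = 2·[0.7520·(1 − 0.7520^7) / (1 − 0.7520)] ≈ 5.2398 billion.

$5.240 billion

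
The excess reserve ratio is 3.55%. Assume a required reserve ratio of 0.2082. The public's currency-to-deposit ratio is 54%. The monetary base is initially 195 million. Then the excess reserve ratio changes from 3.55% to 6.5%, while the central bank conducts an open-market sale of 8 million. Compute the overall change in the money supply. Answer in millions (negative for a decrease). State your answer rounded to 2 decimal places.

-29.05 million

Before: m₁ = (1 + 0.54) / (0.2082 + 0.0355 + 0.54) ≈ 1.965038, MB₁ = 195, so M₁ = 1.965038 × 195 ≈ 383.1824 million.
After: m₂ = (1 + 0.54) / (0.2082 + 0.065 + 0.54) ≈ 1.893753, MB₂ = 195 − 8 = 187, so M₂ = 1.893753 × 187 ≈ 354.1318 million.
ΔM = M₂ − M₁ = 354.1318 − 383.1824 = -29.0506 million.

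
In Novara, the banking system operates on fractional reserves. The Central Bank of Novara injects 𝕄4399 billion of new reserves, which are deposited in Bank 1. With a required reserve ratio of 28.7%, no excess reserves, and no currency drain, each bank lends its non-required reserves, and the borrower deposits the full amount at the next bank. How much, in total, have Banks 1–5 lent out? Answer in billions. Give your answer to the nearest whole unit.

Bank i lends (1 − rr)^i of the original deposit: Bank 1 lends 4399·0.7130 = 3136.4870, Bank 2 lends 4399·0.7130² ≈ 2236.3152, and so on.
Summing a geometric series: total = 4399·[0.7130·(1 − 0.7130^5) / (1 − 0.7130)] ≈ 8914.7590 billion.

𝕄8915 billion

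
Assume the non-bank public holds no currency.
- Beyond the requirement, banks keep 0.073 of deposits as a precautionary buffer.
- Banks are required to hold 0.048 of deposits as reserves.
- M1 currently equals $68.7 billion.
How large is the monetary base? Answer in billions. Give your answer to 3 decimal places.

$8.313 billion

The money multiplier is m = 1 / (rr + e) = 1 / (0.048 + 0.073) ≈ 8.264463.
MB = M / m = 68.7 / 8.264463 ≈ 8.3127 billion.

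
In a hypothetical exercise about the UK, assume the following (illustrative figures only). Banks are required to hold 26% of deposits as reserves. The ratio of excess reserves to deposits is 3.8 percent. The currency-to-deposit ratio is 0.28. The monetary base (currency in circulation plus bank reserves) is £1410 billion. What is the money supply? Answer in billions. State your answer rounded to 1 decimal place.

£3122.5 billion

The money multiplier is m = (1 + c) / (rr + e + c) = (1 + 0.28) / (0.26 + 0.038 + 0.28) ≈ 2.214533.
So M = m × MB = 2.214533 × 1410 ≈ 3122.4915 billion.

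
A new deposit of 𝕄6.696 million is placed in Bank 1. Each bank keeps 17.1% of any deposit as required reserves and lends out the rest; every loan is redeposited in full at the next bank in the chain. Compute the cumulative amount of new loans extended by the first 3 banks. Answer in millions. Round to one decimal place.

Bank i lends (1 − rr)^i of the original deposit: Bank 1 lends 6.696·0.8290 ≈ 5.5510, Bank 2 lends 6.696·0.8290² ≈ 4.6018, and so on.
Summing a geometric series: total = 6.696·[0.8290·(1 − 0.8290^3) / (1 − 0.8290)] ≈ 13.9676 million.

𝕄14.0 million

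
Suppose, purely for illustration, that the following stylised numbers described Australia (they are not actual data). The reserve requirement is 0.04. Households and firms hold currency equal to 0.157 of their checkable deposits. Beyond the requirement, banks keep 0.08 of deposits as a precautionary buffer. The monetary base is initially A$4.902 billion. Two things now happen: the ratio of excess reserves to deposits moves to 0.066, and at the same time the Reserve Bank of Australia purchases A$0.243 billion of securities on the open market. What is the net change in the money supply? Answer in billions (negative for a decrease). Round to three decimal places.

Before: m₁ = (1 + 0.157) / (0.04 + 0.08 + 0.157) ≈ 4.17690, MB₁ = 4.902, so M₁ = 4.17690 × 4.902 ≈ 20.4752 billion.
After: m₂ = (1 + 0.157) / (0.04 + 0.066 + 0.157) ≈ 4.39924, MB₂ = 4.902 + 0.243 = 5.145, so M₂ = 4.39924 × 5.145 ≈ 22.6341 billion.
ΔM = M₂ − M₁ = 22.6341 − 20.4752 = 2.1589 billion.

A$2.159 billion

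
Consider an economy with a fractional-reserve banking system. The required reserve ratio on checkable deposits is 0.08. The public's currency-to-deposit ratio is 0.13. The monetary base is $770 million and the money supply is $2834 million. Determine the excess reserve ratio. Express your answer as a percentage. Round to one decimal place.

9.7%

Using m = M/MB = 2834/770 ≈ 3.680519. Since m = (1 + c)/(c + rr + e), the denominator satisfies c + rr + e = (1 + c)/m = (1 + 0.13) / 3.680519 ≈ 0.307022.
With c = 0.13 and rr = 0.08, the excess reserve ratio is 0.307022 − 0.13 − 0.08 = 0.097022.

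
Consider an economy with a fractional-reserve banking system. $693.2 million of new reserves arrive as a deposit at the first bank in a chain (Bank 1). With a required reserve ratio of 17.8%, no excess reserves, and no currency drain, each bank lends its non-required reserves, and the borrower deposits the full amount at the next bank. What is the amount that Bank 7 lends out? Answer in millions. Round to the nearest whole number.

Each bank lends a fraction (1 − rr) = 0.8220 of the deposit it receives, so Bank 7 receives 693.2·0.8220^6 and lends 693.2·0.8220^7 ≈ 175.7767 million.

$176 million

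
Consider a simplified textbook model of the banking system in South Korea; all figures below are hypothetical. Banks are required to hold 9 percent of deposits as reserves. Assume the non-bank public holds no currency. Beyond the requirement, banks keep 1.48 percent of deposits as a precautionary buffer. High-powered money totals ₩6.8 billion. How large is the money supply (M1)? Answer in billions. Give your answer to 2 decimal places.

₩64.89 billion

The money multiplier is m = 1 / (rr + e) = 1 / (0.09 + 0.0148) ≈ 9.5420.
So M = m × MB = 9.5420 × 6.8 = 64.8856 billion.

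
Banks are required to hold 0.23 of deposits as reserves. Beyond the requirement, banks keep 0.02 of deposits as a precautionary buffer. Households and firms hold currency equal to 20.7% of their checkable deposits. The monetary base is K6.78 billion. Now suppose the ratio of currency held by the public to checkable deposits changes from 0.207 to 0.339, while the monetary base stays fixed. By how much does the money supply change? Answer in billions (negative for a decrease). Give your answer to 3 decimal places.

-2.494 billion

Initially m₁ = (1 + 0.207) / (0.23 + 0.02 + 0.207) ≈ 2.64114, so M₁ = 2.64114 × 6.78 ≈ 17.9069 billion.
After the change m₂ = (1 + 0.339) / (0.23 + 0.02 + 0.339) ≈ 2.27334, so M₂ = 2.27334 × 6.78 ≈ 15.4132 billion.
ΔM = M₂ − M₁ = 15.4132 − 17.9069 = -2.4937 billion.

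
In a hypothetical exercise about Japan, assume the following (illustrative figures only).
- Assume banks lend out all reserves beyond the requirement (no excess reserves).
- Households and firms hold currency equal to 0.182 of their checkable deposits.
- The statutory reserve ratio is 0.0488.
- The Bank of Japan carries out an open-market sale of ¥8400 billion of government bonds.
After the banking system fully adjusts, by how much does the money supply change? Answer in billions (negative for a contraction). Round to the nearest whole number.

-43019 billion

The money multiplier is m = (1 + c) / (rr + c) = (1 + 0.182) / (0.0488 + 0.182) ≈ 5.12132.
The sale removes 8400 billion of base, so ΔM = m × ΔMB = 5.12132 × (−8400) = -43019.088 billion.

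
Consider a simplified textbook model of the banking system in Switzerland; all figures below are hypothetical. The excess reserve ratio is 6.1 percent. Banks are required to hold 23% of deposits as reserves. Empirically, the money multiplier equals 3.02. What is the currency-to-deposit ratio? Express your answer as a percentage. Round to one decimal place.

6.0%

Using m = 3.02. From m = (1 + c)/(c + rr + e), rearranging gives 1 + c = m·(c + rr + e), so c·(1 − m) = m·(rr + e) − 1.
Hence c = [m·(rr + e) − 1]/(1 − m) = [3.02 × (0.23 + 0.061) − 1] / (1 − 3.02) ≈ 0.059990.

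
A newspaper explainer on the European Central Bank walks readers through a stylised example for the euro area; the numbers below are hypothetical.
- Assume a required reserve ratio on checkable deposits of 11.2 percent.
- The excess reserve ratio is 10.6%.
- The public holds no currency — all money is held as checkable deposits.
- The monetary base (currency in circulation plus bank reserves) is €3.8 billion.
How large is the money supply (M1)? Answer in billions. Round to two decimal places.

The money multiplier is m = 1 / (rr + e) = 1 / (0.112 + 0.106) ≈ 4.5872.
So M = m × MB = 4.5872 × 3.8 ≈ 17.4314 billion.

€17.43 billion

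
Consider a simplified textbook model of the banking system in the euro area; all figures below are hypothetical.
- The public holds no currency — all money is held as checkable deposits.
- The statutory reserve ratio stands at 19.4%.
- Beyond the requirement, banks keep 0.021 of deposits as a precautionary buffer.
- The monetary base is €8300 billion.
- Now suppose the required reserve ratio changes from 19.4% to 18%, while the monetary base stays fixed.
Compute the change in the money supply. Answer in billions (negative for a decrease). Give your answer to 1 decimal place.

€2688.9 billion

Initially m₁ = 1 / (0.194 + 0.021) ≈ 4.651163, so M₁ = 4.651163 × 8300 = 38604.6529 billion.
After the change m₂ = 1 / (0.18 + 0.021) ≈ 4.975124, so M₂ = 4.975124 × 8300 = 41293.5292 billion.
ΔM = M₂ − M₁ = 41293.5292 − 38604.6529 = 2688.8763 billion.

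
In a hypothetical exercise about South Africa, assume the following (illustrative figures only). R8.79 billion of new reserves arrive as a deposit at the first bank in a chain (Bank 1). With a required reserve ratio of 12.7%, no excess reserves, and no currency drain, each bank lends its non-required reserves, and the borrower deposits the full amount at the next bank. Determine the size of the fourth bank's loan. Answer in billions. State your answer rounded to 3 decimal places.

Each bank lends a fraction (1 − rr) = 0.8730 of the deposit it receives, so Bank 4 receives 8.79·0.8730^3 and lends 8.79·0.8730^4 ≈ 5.1056 billion.

R5.106 billion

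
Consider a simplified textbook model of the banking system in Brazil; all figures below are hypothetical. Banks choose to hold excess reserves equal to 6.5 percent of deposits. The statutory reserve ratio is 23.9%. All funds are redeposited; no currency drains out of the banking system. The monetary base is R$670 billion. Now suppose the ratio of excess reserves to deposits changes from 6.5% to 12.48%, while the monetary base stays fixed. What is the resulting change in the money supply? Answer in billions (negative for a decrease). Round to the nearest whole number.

-362 billion

Initially m₁ = 1 / (0.239 + 0.065) ≈ 3.2895, so M₁ = 3.2895 × 670 = 2203.965 billion.
After the change m₂ = 1 / (0.239 + 0.1248) ≈ 2.7488, so M₂ = 2.7488 × 670 = 1841.696 billion.
ΔM = M₂ − M₁ = 1841.696 − 2203.965 = -362.269 billion.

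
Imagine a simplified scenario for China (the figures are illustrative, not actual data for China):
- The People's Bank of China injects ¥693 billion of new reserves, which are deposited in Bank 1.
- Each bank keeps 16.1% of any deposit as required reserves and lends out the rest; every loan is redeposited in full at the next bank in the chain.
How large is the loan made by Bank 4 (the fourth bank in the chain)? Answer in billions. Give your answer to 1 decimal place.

Each bank lends a fraction (1 − rr) = 0.8390 of the deposit it receives, so Bank 4 receives 693·0.8390^3 and lends 693·0.8390^4 ≈ 343.3848 billion.

¥343.4 billion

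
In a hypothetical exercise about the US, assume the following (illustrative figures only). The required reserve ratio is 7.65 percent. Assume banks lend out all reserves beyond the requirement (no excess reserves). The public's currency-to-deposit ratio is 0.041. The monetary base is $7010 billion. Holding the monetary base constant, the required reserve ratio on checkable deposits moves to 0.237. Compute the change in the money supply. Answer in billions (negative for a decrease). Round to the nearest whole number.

-35856 billion

Initially m₁ = (1 + 0.041) / (0.0765 + 0.041) ≈ 8.85957, so M₁ = 8.85957 × 7010 = 62105.5857 billion.
After the change m₂ = (1 + 0.041) / (0.237 + 0.041) ≈ 3.74460, so M₂ = 3.74460 × 7010 = 26249.646 billion.
ΔM = M₂ − M₁ = 26249.646 − 62105.5857 = -35855.9397 billion.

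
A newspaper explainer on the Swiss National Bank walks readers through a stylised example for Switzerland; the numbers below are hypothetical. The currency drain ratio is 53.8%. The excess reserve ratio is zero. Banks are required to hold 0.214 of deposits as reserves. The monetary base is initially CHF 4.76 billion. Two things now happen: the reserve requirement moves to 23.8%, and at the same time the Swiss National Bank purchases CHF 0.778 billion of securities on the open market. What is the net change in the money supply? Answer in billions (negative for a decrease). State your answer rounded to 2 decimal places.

Before: m₁ = (1 + 0.538) / (0.214 + 0.538) ≈ 2.0452, MB₁ = 4.76, so M₁ = 2.0452 × 4.76 ≈ 9.7352 billion.
After: m₂ = (1 + 0.538) / (0.238 + 0.538) ≈ 1.9820, MB₂ = 4.76 + 0.778 = 5.538, so M₂ = 1.9820 × 5.538 ≈ 10.9763 billion.
ΔM = M₂ − M₁ = 10.9763 − 9.7352 = 1.2411 billion.

CHF 1.24 billion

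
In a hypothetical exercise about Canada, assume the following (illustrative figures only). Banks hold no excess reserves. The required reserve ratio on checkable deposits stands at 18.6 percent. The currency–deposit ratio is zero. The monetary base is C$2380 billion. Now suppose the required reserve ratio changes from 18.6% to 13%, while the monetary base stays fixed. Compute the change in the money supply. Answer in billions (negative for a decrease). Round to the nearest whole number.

Initially m₁ = 1 / (0.186) ≈ 5.37634, so M₁ = 5.37634 × 2380 = 12795.6892 billion.
After the change m₂ = 1 / (0.13) ≈ 7.69231, so M₂ = 7.69231 × 2380 = 18307.6978 billion.
ΔM = M₂ − M₁ = 18307.6978 − 12795.6892 = 5512.0086 billion.

C$5512 billion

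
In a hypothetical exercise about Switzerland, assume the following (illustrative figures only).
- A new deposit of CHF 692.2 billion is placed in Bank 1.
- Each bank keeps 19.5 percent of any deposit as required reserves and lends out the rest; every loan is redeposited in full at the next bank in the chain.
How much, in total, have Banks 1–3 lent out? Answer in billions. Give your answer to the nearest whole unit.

CHF 1367 billion

Bank i lends (1 − rr)^i of the original deposit: Bank 1 lends 692.2·0.8050 = 557.2210, Bank 2 lends 692.2·0.8050² ≈ 448.5629, and so on.
Summing a geometric series: total = 692.2·[0.8050·(1 − 0.8050^3) / (1 − 0.8050)] ≈ 1366.8770 billion.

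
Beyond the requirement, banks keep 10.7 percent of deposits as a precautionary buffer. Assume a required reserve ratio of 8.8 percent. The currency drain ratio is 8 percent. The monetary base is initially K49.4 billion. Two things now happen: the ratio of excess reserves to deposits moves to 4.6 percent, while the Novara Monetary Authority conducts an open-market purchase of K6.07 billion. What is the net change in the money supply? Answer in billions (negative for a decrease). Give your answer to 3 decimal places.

K85.935 billion

Before: m₁ = (1 + 0.08) / (0.088 + 0.107 + 0.08) ≈ 3.927273, MB₁ = 49.4, so M₁ = 3.927273 × 49.4 ≈ 194.0073 billion.
After: m₂ = (1 + 0.08) / (0.088 + 0.046 + 0.08) ≈ 5.046729, MB₂ = 49.4 + 6.07 = 55.47, so M₂ = 5.046729 × 55.47 ≈ 279.9421 billion.
ΔM = M₂ − M₁ = 279.9421 − 194.0073 = 85.9348 billion.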